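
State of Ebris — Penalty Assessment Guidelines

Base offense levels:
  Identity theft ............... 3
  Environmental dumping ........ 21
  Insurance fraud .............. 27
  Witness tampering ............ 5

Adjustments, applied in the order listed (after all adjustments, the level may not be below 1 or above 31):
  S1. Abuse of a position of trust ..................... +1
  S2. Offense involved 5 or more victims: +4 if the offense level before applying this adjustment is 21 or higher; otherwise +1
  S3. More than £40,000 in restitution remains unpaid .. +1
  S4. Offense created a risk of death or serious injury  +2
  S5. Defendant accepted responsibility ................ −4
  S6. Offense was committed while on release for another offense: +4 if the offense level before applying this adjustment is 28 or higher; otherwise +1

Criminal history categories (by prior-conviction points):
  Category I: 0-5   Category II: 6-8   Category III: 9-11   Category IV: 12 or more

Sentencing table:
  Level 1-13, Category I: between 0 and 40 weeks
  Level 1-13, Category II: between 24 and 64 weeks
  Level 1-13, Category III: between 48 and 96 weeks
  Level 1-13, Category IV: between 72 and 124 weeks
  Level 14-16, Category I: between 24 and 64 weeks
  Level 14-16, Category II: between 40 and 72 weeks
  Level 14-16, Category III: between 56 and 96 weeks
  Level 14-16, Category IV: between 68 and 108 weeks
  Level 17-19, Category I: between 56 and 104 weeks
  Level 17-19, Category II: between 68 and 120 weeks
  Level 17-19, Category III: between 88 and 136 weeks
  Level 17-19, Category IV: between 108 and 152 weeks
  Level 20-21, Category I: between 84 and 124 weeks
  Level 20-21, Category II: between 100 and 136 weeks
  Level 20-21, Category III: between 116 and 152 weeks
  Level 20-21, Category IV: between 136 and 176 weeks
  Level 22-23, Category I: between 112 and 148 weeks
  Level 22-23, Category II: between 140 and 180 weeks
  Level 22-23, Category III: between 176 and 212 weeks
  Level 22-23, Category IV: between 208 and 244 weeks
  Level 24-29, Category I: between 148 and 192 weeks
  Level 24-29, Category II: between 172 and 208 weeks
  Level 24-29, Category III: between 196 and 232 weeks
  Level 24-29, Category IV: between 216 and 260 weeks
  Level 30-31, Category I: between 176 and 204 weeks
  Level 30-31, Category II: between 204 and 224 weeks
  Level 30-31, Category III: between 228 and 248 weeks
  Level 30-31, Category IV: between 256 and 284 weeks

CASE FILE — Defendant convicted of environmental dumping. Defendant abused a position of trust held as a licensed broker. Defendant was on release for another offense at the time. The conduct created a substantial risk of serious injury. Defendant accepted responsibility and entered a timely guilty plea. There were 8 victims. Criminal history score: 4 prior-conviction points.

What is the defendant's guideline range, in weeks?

148-192 weeks

Base offense level for environmental dumping: 21.
S1 applies: 21 + 1 = 22.
S2 applies (level before this adjustment is 22 ≥ 21, so +4): 22 + 4 = 26.
S3 does not apply.
S4 applies: 26 + 2 = 28.
S5 applies: 28 − 4 = 24.
S6 applies (level before this adjustment is 24 < 28, so +1): 24 + 1 = 25.
Final offense level: 25.
Criminal history: 4 prior points → Category I (0-5).
Level 25 falls in the 24-29 band.
Grid: Level 24-29 × Category I = 148-192 weeks.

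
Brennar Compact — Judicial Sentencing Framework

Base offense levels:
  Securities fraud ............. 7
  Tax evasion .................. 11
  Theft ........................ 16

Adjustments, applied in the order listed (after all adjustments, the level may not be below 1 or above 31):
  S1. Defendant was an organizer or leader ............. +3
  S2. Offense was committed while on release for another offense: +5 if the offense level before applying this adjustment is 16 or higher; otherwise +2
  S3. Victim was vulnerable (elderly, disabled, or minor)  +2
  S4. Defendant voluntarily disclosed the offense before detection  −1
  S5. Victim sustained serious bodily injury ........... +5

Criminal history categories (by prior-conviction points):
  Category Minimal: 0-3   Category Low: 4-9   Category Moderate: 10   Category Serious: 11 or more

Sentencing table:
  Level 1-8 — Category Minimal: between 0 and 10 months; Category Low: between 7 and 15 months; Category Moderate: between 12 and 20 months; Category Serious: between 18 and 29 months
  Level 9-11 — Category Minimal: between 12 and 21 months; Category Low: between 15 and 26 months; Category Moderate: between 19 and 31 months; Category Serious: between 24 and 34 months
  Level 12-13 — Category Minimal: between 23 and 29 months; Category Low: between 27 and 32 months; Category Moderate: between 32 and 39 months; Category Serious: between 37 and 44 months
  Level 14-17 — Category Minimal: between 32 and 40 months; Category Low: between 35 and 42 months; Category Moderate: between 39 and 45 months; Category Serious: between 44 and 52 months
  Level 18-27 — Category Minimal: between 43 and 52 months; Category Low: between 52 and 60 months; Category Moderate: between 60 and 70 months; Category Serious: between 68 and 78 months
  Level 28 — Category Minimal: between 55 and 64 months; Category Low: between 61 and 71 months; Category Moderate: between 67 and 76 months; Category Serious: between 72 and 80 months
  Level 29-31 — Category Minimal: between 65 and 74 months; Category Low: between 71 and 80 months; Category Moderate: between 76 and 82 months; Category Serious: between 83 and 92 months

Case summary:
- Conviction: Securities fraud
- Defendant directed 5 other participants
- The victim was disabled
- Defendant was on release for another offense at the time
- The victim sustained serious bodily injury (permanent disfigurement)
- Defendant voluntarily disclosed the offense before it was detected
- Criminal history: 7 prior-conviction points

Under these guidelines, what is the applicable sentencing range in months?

Base offense level for securities fraud: 7.
S1 applies: 7 + 3 = 10.
S2 applies (level before this adjustment is 10 < 16, so +2): 10 + 2 = 12.
S3 applies: 12 + 2 = 14.
S4 applies: 14 − 1 = 13.
S5 applies: 13 + 5 = 18.
Final offense level: 18.
Criminal history: 7 prior points → Category Low (4-9).
Level 18 falls in the 18-27 band.
Grid: Level 18-27 × Category Low = 52-60 months.

52-60 months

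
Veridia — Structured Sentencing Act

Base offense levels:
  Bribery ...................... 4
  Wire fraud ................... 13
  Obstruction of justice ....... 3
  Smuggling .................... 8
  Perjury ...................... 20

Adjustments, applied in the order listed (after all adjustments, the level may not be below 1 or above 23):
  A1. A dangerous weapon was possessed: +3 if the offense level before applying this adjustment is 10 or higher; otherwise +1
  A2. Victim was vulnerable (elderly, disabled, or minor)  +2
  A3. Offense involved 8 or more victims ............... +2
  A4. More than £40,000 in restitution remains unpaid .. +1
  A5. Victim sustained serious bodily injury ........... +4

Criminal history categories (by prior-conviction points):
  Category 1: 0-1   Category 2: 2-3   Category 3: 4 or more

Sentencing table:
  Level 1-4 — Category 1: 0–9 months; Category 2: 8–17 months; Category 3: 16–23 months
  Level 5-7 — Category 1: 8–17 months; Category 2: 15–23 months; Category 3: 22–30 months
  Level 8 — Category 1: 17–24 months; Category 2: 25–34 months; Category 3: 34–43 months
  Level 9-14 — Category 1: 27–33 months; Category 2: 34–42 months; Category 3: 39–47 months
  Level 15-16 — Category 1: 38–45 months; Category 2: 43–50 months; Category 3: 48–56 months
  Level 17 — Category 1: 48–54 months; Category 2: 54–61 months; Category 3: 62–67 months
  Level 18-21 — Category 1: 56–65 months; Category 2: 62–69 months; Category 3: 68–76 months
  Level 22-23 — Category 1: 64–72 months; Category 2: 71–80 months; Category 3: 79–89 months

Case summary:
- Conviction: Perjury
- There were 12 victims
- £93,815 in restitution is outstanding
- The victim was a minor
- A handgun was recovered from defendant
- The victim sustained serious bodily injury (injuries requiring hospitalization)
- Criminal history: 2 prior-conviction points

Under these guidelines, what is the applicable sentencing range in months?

71-80 months

Base offense level for perjury: 20.
A1 applies (level before this adjustment is 20 ≥ 10, so +3): 20 + 3 = 23.
A2 applies: 23 + 2 = 25.
A3 applies: 25 + 2 = 27.
A4 applies: 27 + 1 = 28.
A5 applies: 28 + 4 = 32.
Level 32 exceeds the maximum of 23; capped at 23.
Final offense level: 23.
Criminal history: 2 prior points → Category 2 (2-3).
Level 23 falls in the 22-23 band.
Grid: Level 22-23 × Category 2 = 71-80 months.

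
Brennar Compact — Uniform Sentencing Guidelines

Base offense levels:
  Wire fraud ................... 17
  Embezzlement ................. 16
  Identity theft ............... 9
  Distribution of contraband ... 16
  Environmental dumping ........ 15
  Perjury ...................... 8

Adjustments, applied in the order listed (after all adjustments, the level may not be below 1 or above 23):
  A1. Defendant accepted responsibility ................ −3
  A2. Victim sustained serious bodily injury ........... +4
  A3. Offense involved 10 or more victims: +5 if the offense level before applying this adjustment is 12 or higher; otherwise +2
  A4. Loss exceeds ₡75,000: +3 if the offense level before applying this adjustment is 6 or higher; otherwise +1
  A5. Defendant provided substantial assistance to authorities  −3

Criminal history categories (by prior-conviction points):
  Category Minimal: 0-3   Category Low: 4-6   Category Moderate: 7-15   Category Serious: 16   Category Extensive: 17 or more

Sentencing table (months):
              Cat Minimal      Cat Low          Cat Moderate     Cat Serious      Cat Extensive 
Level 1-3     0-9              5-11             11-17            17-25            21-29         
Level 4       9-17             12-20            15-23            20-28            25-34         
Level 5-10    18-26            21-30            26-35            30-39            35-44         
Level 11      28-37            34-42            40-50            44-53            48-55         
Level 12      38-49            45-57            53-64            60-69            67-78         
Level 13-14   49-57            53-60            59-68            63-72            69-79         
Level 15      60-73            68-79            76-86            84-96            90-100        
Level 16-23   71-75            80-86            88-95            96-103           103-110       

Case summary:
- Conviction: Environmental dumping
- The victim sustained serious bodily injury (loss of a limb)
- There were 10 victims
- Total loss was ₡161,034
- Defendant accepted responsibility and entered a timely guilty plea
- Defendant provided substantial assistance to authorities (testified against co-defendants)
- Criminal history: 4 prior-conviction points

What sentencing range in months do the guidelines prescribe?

80-86 months

Base offense level for environmental dumping: 15.
A1 applies: 15 − 3 = 12.
A2 applies: 12 + 4 = 16.
A3 applies (level before this adjustment is 16 ≥ 12, so +5): 16 + 5 = 21.
A4 applies (level before this adjustment is 21 ≥ 6, so +3): 21 + 3 = 24.
A5 applies: 24 − 3 = 21.
Final offense level: 21.
Criminal history: 4 prior points → Category Low (4-6).
Level 21 falls in the 16-23 band.
Grid: Level 16-23 × Category Low = 80-86 months.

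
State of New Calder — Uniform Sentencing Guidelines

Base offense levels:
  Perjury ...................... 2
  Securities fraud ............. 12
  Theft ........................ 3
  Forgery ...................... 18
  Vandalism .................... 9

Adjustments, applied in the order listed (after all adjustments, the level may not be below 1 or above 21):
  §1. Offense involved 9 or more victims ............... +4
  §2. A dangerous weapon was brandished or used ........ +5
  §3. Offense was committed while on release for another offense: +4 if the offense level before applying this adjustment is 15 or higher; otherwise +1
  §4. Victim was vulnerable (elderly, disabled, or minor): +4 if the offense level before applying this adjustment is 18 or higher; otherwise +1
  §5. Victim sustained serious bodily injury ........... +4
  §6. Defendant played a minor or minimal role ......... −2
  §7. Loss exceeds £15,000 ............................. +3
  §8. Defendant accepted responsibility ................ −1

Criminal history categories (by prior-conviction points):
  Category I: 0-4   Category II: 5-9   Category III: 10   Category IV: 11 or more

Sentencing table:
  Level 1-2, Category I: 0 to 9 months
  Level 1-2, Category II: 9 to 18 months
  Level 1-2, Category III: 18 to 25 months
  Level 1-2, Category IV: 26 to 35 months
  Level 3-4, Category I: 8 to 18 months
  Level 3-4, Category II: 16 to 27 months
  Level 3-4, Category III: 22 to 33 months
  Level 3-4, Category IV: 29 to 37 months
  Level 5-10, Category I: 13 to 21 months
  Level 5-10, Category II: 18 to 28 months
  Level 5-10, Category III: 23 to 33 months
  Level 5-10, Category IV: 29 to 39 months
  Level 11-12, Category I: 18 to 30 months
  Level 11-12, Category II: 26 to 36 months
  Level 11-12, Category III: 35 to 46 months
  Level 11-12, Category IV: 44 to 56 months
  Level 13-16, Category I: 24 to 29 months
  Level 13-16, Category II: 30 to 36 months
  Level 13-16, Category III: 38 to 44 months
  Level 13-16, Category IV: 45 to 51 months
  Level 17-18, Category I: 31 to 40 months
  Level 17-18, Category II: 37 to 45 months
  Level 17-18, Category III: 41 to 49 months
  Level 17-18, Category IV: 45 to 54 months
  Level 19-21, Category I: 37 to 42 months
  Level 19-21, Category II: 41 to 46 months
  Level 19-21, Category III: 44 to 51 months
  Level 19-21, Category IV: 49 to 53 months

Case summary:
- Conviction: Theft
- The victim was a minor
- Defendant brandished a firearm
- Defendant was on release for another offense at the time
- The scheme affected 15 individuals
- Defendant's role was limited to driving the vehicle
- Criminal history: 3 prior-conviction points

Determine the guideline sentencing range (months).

18-30 months

Base offense level for theft: 3.
§1 applies: 3 + 4 = 7.
§2 applies: 7 + 5 = 12.
§3 applies (level before this adjustment is 12 < 15, so +1): 12 + 1 = 13.
§4 applies (level before this adjustment is 13 < 18, so +1): 13 + 1 = 14.
§6 applies: 14 − 2 = 12.
§8 does not apply.
Final offense level: 12.
Criminal history: 3 prior points → Category I (0-4).
Level 12 falls in the 11-12 band.
Grid: Level 11-12 × Category I = 18-30 months.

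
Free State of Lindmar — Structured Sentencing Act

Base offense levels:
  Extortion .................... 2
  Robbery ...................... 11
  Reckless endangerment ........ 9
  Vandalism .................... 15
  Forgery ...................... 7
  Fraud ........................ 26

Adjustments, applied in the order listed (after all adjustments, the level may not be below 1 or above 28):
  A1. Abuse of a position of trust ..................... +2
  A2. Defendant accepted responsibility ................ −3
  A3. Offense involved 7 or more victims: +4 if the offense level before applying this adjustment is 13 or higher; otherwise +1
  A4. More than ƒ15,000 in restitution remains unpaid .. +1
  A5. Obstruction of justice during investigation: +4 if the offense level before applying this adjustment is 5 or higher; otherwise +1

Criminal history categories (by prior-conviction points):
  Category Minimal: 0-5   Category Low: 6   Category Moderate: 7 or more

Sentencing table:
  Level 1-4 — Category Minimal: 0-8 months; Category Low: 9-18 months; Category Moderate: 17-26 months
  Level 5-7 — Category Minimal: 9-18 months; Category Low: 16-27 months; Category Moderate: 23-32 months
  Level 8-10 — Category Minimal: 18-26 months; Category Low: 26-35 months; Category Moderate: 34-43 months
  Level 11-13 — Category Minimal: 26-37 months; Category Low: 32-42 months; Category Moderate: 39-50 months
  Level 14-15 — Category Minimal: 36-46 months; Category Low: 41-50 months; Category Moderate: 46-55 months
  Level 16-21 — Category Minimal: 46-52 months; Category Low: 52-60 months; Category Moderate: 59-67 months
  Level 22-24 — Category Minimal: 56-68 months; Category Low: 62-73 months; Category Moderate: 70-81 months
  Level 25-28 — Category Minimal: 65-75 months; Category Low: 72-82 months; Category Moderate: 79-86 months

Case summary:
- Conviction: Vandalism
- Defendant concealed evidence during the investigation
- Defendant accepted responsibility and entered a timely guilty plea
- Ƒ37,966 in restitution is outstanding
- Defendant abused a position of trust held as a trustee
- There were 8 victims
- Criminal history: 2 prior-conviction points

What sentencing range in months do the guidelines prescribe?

56-68 months

Base offense level for vandalism: 15.
A1 applies: 15 + 2 = 17.
A2 applies: 17 − 3 = 14.
A3 applies (level before this adjustment is 14 ≥ 13, so +4): 14 + 4 = 18.
A4 applies: 18 + 1 = 19.
A5 applies (level before this adjustment is 19 ≥ 5, so +4): 19 + 4 = 23.
Final offense level: 23.
Criminal history: 2 prior points → Category Minimal (0-5).
Level 23 falls in the 22-24 band.
Grid: Level 22-24 × Category Minimal = 56-68 months.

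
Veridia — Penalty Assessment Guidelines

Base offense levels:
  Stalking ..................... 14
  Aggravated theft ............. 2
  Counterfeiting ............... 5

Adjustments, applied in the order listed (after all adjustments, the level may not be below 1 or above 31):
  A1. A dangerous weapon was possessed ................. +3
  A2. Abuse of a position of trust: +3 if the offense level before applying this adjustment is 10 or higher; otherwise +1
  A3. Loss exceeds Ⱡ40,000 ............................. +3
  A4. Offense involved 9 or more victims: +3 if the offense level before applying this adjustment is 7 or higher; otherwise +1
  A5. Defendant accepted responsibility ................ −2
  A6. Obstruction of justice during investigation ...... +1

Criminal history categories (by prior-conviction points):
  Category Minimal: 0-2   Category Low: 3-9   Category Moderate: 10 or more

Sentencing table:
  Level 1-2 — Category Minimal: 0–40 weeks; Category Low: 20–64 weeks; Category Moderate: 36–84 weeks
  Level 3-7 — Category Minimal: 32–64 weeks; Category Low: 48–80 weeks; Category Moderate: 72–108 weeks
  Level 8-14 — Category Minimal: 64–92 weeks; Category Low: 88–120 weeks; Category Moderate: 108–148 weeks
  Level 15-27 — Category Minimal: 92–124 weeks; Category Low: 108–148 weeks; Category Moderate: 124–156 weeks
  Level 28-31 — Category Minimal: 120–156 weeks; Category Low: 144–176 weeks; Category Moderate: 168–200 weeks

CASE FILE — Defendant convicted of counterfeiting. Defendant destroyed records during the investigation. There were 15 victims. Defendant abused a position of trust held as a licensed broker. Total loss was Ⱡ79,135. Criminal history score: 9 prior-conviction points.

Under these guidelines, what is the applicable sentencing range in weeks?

88-120 weeks

Base offense level for counterfeiting: 5.
A2 applies (level before this adjustment is 5 < 10, so +1): 5 + 1 = 6.
A3 applies: 6 + 3 = 9.
A4 applies (level before this adjustment is 9 ≥ 7, so +3): 9 + 3 = 12.
A6 applies: 12 + 1 = 13.
Final offense level: 13.
Criminal history: 9 prior points → Category Low (3-9).
Level 13 falls in the 8-14 band.
Grid: Level 8-14 × Category Low = 88-120 weeks.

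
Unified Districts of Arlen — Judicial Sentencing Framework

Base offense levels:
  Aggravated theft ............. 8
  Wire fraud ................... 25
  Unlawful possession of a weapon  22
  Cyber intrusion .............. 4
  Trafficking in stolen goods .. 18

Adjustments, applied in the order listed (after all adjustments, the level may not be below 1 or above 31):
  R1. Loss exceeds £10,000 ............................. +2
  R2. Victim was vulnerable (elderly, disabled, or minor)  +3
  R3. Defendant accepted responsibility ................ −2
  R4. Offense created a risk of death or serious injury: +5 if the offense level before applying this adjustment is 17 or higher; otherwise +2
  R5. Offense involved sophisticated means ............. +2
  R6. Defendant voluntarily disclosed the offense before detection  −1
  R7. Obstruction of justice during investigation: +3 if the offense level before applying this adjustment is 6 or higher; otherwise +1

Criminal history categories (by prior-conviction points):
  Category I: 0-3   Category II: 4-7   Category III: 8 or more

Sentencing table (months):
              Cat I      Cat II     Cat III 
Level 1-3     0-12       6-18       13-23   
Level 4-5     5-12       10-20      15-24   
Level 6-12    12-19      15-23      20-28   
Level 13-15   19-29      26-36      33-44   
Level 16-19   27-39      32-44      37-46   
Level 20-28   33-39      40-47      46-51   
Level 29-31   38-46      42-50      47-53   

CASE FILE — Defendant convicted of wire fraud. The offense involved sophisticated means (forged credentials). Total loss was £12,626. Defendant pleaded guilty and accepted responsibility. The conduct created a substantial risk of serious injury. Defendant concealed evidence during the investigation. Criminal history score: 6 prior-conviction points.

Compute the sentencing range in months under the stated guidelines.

Base offense level for wire fraud: 25.
R1 applies: 25 + 2 = 27.
R3 applies: 27 − 2 = 25.
R4 applies (level before this adjustment is 25 ≥ 17, so +5): 25 + 5 = 30.
R5 applies: 30 + 2 = 32.
R6 does not apply.
R7 applies (level before this adjustment is 32 ≥ 6, so +3): 32 + 3 = 35.
Level 35 exceeds the maximum of 31; capped at 31.
Final offense level: 31.
Criminal history: 6 prior points → Category II (4-7).
Level 31 falls in the 29-31 band.
Grid: Level 29-31 × Category II = 42-50 months.

42-50 months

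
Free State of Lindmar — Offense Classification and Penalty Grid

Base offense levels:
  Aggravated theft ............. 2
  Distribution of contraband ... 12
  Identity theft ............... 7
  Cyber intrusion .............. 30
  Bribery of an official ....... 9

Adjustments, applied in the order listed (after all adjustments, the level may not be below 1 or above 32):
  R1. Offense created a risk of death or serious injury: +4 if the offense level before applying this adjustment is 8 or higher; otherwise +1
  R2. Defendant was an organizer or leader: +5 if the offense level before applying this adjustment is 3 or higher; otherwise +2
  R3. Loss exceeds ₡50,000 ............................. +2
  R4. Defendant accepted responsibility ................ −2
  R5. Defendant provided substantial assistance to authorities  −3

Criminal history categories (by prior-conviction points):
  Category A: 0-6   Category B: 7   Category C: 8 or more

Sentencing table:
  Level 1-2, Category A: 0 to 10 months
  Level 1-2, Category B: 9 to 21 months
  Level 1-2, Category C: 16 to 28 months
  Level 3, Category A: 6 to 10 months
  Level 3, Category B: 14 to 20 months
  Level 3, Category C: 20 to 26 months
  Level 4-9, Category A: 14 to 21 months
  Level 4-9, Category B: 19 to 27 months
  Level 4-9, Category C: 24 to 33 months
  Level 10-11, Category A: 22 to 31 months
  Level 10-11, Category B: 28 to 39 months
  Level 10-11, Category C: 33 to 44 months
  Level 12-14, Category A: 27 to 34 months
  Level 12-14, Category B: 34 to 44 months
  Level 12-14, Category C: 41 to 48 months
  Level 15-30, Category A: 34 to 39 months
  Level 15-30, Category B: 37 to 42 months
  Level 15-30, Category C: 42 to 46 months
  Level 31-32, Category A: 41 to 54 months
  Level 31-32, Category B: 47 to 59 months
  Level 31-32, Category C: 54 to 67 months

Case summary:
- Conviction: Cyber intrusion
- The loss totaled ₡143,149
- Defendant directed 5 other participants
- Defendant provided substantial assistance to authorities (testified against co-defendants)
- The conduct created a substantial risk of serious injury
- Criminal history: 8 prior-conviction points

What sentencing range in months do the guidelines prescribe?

54-67 months

Base offense level for cyber intrusion: 30.
R1 applies (level before this adjustment is 30 ≥ 8, so +4): 30 + 4 = 34.
R2 applies (level before this adjustment is 34 ≥ 3, so +5): 34 + 5 = 39.
R3 applies: 39 + 2 = 41.
R4 does not apply.
R5 applies: 41 − 3 = 38.
Level 38 exceeds the maximum of 32; capped at 32.
Final offense level: 32.
Criminal history: 8 prior points → Category C (8+).
Level 32 falls in the 31-32 band.
Grid: Level 31-32 × Category C = 54-67 months.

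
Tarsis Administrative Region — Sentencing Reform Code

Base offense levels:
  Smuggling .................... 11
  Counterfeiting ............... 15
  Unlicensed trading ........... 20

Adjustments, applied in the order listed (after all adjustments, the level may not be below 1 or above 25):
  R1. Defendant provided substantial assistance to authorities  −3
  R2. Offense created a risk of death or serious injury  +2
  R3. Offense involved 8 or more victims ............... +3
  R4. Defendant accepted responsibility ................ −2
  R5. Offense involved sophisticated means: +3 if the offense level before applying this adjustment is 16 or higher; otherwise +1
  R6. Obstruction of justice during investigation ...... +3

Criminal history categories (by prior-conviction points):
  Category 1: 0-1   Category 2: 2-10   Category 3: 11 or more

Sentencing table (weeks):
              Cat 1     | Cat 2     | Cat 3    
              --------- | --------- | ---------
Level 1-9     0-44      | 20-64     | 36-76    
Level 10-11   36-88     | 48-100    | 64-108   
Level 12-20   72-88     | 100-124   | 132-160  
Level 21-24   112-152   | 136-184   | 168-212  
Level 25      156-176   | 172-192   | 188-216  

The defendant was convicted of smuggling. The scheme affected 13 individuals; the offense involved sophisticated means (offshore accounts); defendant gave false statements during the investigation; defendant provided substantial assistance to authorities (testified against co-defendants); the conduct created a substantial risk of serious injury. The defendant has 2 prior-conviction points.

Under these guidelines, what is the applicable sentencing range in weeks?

100-124 weeks

Base offense level for smuggling: 11.
R1 applies: 11 − 3 = 8.
R2 applies: 8 + 2 = 10.
R3 applies: 10 + 3 = 13.
R4 does not apply.
R5 applies (level before this adjustment is 13 < 16, so +1): 13 + 1 = 14.
R6 applies: 14 + 3 = 17.
Final offense level: 17.
Criminal history: 2 prior points → Category 2 (2-10).
Level 17 falls in the 12-20 band.
Grid: Level 12-20 × Category 2 = 100-124 weeks.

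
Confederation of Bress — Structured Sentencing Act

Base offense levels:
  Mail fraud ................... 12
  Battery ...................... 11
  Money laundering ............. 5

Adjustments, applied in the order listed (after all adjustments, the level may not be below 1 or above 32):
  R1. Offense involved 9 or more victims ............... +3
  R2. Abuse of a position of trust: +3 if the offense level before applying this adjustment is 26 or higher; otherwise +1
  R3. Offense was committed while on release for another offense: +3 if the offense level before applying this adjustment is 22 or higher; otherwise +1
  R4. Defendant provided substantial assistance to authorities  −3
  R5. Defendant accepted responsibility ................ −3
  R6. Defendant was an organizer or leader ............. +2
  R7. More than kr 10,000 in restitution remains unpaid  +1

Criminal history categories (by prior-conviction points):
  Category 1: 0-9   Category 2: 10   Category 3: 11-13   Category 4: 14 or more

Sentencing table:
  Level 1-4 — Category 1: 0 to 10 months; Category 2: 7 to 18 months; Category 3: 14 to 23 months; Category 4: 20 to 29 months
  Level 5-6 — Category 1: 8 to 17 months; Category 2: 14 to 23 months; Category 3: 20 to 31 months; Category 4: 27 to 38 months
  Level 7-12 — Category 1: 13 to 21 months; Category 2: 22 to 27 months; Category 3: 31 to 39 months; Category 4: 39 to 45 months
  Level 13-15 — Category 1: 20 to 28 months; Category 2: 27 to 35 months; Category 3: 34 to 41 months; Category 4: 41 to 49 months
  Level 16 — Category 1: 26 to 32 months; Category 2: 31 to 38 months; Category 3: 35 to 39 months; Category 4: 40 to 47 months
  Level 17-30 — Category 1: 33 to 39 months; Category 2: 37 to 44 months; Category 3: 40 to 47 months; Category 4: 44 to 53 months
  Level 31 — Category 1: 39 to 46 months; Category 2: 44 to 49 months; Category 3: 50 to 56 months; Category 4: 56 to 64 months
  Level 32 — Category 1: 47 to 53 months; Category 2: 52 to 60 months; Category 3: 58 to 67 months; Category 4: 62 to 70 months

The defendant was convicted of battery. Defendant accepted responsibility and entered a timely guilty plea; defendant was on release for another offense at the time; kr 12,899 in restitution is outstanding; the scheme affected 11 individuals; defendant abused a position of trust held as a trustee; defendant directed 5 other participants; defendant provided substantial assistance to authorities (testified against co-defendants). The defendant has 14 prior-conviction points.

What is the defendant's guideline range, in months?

41-49 months

Base offense level for battery: 11.
R1 applies: 11 + 3 = 14.
R2 applies (level before this adjustment is 14 < 26, so +1): 14 + 1 = 15.
R3 applies (level before this adjustment is 15 < 22, so +1): 15 + 1 = 16.
R4 applies: 16 − 3 = 13.
R5 applies: 13 − 3 = 10.
R6 applies: 10 + 2 = 12.
R7 applies: 12 + 1 = 13.
Final offense level: 13.
Criminal history: 14 prior points → Category 4 (14+).
Level 13 falls in the 13-15 band.
Grid: Level 13-15 × Category 4 = 41-49 months.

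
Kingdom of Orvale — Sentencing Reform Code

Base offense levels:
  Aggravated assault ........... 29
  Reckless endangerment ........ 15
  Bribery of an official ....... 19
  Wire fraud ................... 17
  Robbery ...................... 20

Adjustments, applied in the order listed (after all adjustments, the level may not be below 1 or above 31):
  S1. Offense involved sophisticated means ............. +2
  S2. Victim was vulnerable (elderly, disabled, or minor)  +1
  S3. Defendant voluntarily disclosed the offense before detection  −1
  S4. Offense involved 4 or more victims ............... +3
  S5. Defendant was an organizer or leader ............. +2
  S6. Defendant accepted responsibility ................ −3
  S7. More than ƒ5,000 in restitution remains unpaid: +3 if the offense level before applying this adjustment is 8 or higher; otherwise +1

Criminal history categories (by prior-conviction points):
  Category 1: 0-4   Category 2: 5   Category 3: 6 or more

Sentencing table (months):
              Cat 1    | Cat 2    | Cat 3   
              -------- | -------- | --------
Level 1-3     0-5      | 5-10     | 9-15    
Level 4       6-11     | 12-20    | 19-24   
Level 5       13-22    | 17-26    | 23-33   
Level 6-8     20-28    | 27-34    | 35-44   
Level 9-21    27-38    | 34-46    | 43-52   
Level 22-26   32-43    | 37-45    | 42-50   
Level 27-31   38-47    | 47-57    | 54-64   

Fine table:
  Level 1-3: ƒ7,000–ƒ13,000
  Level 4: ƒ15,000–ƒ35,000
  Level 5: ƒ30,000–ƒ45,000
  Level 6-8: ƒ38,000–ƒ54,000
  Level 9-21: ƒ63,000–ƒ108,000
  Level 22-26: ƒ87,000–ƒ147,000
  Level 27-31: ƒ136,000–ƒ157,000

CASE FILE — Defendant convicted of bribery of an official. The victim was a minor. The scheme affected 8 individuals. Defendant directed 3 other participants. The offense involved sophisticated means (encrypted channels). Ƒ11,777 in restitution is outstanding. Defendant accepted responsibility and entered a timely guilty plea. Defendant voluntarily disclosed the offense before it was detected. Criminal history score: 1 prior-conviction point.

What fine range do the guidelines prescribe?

Base offense level for bribery of an official: 19.
S1 applies: 19 + 2 = 21.
S2 applies: 21 + 1 = 22.
S3 applies: 22 − 1 = 21.
S4 applies: 21 + 3 = 24.
S5 applies: 24 + 2 = 26.
S6 applies: 26 − 3 = 23.
S7 applies (level before this adjustment is 23 ≥ 8, so +3): 23 + 3 = 26.
Final offense level: 26.
Level 26 falls in the 22-26 band.
Fine table: Level 22-26 → ƒ87,000–ƒ147,000.

ƒ87,000–ƒ147,000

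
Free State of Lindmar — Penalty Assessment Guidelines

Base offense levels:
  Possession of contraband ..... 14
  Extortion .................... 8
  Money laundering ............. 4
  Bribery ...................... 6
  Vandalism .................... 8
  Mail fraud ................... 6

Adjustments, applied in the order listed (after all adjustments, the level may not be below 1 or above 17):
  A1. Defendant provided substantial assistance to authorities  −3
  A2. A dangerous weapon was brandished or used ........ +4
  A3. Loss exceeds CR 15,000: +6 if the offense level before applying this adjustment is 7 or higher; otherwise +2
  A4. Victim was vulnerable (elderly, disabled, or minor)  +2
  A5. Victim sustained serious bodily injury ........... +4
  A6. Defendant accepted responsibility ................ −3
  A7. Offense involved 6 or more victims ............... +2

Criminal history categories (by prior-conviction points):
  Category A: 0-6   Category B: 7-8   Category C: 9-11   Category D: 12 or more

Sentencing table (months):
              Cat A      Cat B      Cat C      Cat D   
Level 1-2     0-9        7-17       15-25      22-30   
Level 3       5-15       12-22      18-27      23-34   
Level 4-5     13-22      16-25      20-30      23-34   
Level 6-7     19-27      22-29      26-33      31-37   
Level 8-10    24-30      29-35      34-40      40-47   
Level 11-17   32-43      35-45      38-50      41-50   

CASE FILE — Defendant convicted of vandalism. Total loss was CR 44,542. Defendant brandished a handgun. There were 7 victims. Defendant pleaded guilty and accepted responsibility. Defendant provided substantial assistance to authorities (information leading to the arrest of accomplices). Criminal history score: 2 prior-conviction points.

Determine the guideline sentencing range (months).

Base offense level for vandalism: 8.
A1 applies: 8 − 3 = 5.
A2 applies: 5 + 4 = 9.
A3 applies (level before this adjustment is 9 ≥ 7, so +6): 9 + 6 = 15.
A6 applies: 15 − 3 = 12.
A7 applies: 12 + 2 = 14.
Final offense level: 14.
Criminal history: 2 prior points → Category A (0-6).
Level 14 falls in the 11-17 band.
Grid: Level 11-17 × Category A = 32-43 months.

32-43 months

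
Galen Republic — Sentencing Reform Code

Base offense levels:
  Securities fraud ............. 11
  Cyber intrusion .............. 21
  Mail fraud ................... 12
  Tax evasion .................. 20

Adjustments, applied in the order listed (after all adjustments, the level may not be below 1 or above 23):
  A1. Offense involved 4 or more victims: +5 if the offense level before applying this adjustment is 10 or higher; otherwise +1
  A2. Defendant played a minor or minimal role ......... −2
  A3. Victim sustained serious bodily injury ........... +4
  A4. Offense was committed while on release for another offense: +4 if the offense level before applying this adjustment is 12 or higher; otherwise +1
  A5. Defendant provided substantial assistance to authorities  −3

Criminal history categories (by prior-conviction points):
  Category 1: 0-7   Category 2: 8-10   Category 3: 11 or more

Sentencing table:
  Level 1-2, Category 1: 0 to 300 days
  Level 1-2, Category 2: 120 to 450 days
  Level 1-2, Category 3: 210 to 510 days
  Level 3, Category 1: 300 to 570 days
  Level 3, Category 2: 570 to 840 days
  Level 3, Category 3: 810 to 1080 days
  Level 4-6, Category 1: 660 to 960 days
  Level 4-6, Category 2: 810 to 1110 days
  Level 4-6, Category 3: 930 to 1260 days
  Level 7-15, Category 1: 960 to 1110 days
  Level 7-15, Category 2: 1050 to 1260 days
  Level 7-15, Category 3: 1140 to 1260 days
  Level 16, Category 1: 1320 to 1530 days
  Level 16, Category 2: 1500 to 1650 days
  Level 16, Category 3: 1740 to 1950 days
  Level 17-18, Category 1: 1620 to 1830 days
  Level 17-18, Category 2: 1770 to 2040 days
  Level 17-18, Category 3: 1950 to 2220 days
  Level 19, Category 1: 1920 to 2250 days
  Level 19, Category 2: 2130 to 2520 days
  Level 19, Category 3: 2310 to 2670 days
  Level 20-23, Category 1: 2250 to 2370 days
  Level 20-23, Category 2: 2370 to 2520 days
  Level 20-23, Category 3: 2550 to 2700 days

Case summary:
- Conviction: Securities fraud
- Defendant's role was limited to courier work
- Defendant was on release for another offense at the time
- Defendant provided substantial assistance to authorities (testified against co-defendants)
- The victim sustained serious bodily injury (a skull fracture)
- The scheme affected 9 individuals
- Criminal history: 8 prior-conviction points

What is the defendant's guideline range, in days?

Base offense level for securities fraud: 11.
A1 applies (level before this adjustment is 11 ≥ 10, so +5): 11 + 5 = 16.
A2 applies: 16 − 2 = 14.
A3 applies: 14 + 4 = 18.
A4 applies (level before this adjustment is 18 ≥ 12, so +4): 18 + 4 = 22.
A5 applies: 22 − 3 = 19.
Final offense level: 19.
Criminal history: 8 prior points → Category 2 (8-10).
Level 19 falls in the 19 band.
Grid: Level 19 × Category 2 = 2130-2520 days.

2130-2520 days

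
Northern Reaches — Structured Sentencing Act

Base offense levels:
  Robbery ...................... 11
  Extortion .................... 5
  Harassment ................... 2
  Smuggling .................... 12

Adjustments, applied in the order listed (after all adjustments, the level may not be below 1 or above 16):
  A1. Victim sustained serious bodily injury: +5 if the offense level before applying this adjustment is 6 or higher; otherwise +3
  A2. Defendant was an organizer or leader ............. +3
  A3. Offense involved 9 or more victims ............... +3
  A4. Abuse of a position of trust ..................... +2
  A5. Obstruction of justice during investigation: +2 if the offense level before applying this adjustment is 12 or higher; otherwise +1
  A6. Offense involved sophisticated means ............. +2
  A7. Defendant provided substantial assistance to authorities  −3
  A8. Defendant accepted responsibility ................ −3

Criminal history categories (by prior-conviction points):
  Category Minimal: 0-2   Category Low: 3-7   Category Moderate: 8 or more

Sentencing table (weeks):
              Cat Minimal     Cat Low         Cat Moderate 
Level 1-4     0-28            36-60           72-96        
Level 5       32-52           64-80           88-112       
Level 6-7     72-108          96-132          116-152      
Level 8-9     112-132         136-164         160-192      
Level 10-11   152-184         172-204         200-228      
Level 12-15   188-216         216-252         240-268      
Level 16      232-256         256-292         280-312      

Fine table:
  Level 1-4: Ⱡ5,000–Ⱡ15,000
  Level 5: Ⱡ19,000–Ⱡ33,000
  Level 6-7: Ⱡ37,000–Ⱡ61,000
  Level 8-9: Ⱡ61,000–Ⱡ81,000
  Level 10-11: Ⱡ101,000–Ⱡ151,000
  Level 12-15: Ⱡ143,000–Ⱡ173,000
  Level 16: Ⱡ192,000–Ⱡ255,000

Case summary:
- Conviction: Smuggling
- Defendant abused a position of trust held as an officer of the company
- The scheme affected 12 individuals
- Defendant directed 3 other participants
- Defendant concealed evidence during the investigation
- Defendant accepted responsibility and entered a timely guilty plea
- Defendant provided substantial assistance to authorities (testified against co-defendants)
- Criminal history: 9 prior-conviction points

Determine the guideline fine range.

Ⱡ192,000–Ⱡ255,000

Base offense level for smuggling: 12.
A1 does not apply.
A2 applies: 12 + 3 = 15.
A3 applies: 15 + 3 = 18.
A4 applies: 18 + 2 = 20.
A5 applies (level before this adjustment is 20 ≥ 12, so +2): 20 + 2 = 22.
A6 does not apply.
A7 applies: 22 − 3 = 19.
A8 applies: 19 − 3 = 16.
Final offense level: 16.
Level 16 falls in the 16 band.
Fine table: Level 16 → Ⱡ192,000–Ⱡ255,000.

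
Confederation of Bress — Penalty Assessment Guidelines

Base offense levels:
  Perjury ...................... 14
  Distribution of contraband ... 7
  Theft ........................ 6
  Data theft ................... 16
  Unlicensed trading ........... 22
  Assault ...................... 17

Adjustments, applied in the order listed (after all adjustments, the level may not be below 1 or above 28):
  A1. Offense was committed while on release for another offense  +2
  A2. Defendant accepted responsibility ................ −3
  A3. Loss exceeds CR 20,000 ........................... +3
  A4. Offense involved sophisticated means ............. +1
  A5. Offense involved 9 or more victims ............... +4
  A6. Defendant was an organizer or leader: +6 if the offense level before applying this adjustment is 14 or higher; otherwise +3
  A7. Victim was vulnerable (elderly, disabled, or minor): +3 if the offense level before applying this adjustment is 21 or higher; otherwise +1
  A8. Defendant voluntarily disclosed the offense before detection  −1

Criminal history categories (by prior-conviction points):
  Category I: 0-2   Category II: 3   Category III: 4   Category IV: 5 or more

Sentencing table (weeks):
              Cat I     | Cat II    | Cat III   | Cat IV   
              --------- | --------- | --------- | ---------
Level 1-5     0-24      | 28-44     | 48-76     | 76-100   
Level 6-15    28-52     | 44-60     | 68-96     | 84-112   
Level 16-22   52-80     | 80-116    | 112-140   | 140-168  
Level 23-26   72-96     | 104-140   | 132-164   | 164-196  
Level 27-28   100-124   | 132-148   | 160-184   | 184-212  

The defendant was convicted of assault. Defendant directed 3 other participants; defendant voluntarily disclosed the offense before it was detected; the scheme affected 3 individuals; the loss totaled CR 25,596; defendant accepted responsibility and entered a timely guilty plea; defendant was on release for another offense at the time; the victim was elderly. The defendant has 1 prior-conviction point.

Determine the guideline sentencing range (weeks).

Base offense level for assault: 17.
A1 applies: 17 + 2 = 19.
A2 applies: 19 − 3 = 16.
A3 applies: 16 + 3 = 19.
A4 does not apply.
A6 applies (level before this adjustment is 19 ≥ 14, so +6): 19 + 6 = 25.
A7 applies (level before this adjustment is 25 ≥ 21, so +3): 25 + 3 = 28.
A8 applies: 28 − 1 = 27.
Final offense level: 27.
Criminal history: 1 prior point → Category I (0-2).
Level 27 falls in the 27-28 band.
Grid: Level 27-28 × Category I = 100-124 weeks.

100-124 weeks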